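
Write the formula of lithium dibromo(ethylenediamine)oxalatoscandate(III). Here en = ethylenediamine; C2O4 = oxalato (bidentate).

Ligands: 1 ethylenediamine (en, neutral), 1 oxalato (C2O4, -2), 2 bromo (Br, -1). Ligand charge sum = -4.
Charge balance with lithium (+1) requires 1 complex ion per 1 lithium.

Li[ScBr2(C2O4)(en)]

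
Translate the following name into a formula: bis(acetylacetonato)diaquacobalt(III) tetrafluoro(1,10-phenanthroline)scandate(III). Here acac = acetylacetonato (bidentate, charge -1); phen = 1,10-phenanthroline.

[Co(acac)2(H2O)2][ScF4(phen)]

Cation [Co…]: ligand charges -2, Co(III) ⇒ ion charge 1+.
Anion [Sc…]: ligand charges -4, Sc(III) ⇒ ion charge 1−.
One 1+ cation balances one 1− anion.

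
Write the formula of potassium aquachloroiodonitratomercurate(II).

Ligands: 1 chloro (Cl, -1), 1 aqua (H2O, neutral), 1 iodo (I, -1), 1 nitrato (NO3, -1). Ligand charge sum = -3.
With Hg in oxidation state +2, the complex ion is [Hg...]^1−.
Charge balance with potassium (+1) requires 1 complex ion per 1 potassium.

K[HgCl(H2O)I(NO3)]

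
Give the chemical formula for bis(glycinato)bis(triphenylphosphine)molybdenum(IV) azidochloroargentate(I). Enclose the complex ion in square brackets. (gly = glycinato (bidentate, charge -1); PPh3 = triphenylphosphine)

Cation [Mo…]: ligand charges -2, Mo(IV) ⇒ ion charge 2+.
Anion [Ag…]: ligand charges -2, Ag(I) ⇒ ion charge 1−.

[Mo(gly)2(PPh3)2][AgCl(N3)]2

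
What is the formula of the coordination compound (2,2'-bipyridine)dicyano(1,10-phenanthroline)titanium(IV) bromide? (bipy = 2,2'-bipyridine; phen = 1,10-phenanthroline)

Ligands: 1 2,2'-bipyridine (bipy, neutral), 2 cyano (CN, -1), 1 1,10-phenanthroline (phen, neutral). Ligand charge sum = -2.
With Ti in oxidation state +4, the complex ion is [Ti...]^2+.
Charge balance with bromide (-1) requires 1 complex ion per 2 bromide.

[Ti(bipy)(CN)2(phen)]Br2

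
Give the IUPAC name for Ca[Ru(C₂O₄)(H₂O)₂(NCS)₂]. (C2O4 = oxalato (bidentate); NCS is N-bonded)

The 1 calcium counter-ion carries a total charge of +2, so each complex ion is 2−.
Ligand charges: 1×oxalato (-2 each), 2×isothiocyanato (-1 each), 2×aqua (neutral); total -4. So Ru + (-4) = 2−, giving Ru = +2.
The complex ion is anionic, so ruthenium takes the -ate form ruthenate(II).

calcium diaquadiisothiocyanatooxalatoruthenate(II)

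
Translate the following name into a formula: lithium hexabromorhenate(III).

Li3[ReBr6]

Ligands: 6 bromo (Br, -1). Ligand charge sum = -6.
With Re in oxidation state +3, the complex ion is [Re...]^3−.
Charge balance with lithium (+1) requires 1 complex ion per 3 lithium.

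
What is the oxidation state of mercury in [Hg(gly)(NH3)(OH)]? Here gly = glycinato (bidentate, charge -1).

+2

No counter-ion: the bracketed complex is neutral.
Ligand charges: 1×NH3 neutral; 1×OH = -1; 1×gly = -1; sum -2.
Hg + (-2) = 0 ⇒ Hg is +2.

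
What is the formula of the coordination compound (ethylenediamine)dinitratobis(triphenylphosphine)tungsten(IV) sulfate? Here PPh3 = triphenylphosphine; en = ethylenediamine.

Ligands: 2 triphenylphosphine (PPh3, neutral), 1 ethylenediamine (en, neutral), 2 nitrato (NO3, -1). Ligand charge sum = -2.
Charge balance with sulfate (-2) requires 1 complex ion per 1 sulfate.

[W(en)(NO3)2(PPh3)2]SO4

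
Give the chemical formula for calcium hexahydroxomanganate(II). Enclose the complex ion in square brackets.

Ligands: 6 hydroxo (OH, -1). Ligand charge sum = -6.
Charge balance with calcium (+2) requires 1 complex ion per 2 calcium.

Ca2[Mn(OH)6]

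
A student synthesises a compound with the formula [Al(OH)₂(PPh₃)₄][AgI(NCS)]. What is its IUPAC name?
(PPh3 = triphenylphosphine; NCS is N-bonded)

Aluminium is always +3 in its complexes; the cation's ligand charges sum to -2, so the complex cation is 1+.
A 1:1 salt means the anion carries the equal and opposite charge, 1−.
Anion: ligand charges sum to -2; for the ion to be 1−, Ag = +1.

dihydroxotetrakis(triphenylphosphine)aluminium(III) iodoisothiocyanatoargentate(I)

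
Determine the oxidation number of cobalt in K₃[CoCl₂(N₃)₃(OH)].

+3

3 potassium outside the brackets (+1 each) → the complex ion is 3−.
Ligand charges: 3×N3 = -3; 1×OH = -1; 2×Cl = -2; sum -6.
Co + (-6) = 3− ⇒ Co is +3.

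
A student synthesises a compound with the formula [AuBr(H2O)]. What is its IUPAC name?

There is no counter-ion, so the complex is neutral overall.
Ligand charges: 1×aqua (neutral), 1×bromo (-1 each); total -1. So Au + (-1) = 0, giving Au = +1.
Ligands are named alphabetically: aqua before bromo.

aquabromogold(I)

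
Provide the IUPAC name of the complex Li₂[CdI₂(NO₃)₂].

The 2 lithium counter-ions carry a total charge of +2, so each complex ion is 2−.
Ligand charges: 2×iodo (-1 each), 2×nitrato (-1 each); total -4. So Cd + (-4) = 2−, giving Cd = +2.
Ligands are named alphabetically: iodo before nitrato.
The complex ion is anionic, so cadmium takes the -ate form cadmate(II).

lithium diiododinitratocadmate(II)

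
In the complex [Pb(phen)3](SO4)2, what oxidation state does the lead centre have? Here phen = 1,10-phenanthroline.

2 sulfate outside the brackets (-2 each) → the complex ion is 4+.
Ligand charges: 3×phen neutral; sum 0.
Pb + (0) = 4+ ⇒ Pb is +4.

+4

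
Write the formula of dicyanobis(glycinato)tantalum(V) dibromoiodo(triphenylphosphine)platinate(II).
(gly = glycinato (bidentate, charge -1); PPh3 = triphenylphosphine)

[Ta(CN)2(gly)2][PtBr2I(PPh3)]

Cation [Ta…]: ligand charges -4, Ta(V) ⇒ ion charge 1+.
Anion [Pt…]: ligand charges -3, Pt(II) ⇒ ion charge 1−.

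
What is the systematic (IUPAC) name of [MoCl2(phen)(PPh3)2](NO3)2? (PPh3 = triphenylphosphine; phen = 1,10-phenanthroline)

The 2 nitrate counter-ions carry a total charge of -2, so each complex ion is 2+.
Ligand charges: 2×triphenylphosphine (neutral), 2×chloro (-1 each), 1×1,10-phenanthroline (neutral); total -2. So Mo + (-2) = 2+, giving Mo = +4.
Ligands are named alphabetically: chloro before phenanthroline before triphenylphosphine.

dichloro(1,10-phenanthroline)bis(triphenylphosphine)molybdenum(IV) nitrate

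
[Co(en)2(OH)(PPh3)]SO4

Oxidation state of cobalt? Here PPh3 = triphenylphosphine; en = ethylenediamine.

+3

1 sulfate outside the brackets (-2 each) → the complex ion is 2+.
Ligand charges: 1×PPh3 neutral; 1×OH = -1; 2×en neutral; sum -1.
Co + (-1) = 2+ ⇒ Co is +3.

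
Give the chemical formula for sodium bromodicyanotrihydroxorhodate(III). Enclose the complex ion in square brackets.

Ligands: 3 hydroxo (OH, -1), 2 cyano (CN, -1), 1 bromo (Br, -1). Ligand charge sum = -6.
With Rh in oxidation state +3, the complex ion is [Rh...]^3−.
Charge balance with sodium (+1) requires 1 complex ion per 3 sodium.

Na3[RhBr(CN)2(OH)3]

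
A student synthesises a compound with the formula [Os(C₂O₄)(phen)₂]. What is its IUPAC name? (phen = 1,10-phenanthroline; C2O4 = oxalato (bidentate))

There is no counter-ion, so the complex is neutral overall.
Ligand charges: 2×1,10-phenanthroline (neutral), 1×oxalato (-2 each); total -2. So Os + (-2) = 0, giving Os = +2.
Ligands are named alphabetically: oxalato before phenanthroline.

oxalatobis(1,10-phenanthroline)osmium(II)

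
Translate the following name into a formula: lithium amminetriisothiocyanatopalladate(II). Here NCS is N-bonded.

Li[Pd(NCS)3(NH3)]

Ligands: 3 isothiocyanato (NCS, -1), 1 ammine (NH3, neutral). Ligand charge sum = -3.
With Pd in oxidation state +2, the complex ion is [Pd...]^1−.
Charge balance with lithium (+1) requires 1 complex ion per 1 lithium.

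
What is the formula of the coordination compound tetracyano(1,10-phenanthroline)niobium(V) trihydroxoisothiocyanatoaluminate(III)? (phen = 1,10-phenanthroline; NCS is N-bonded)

Cation [Nb…]: ligand charges -4, Nb(V) ⇒ ion charge 1+.
Anion [Al…]: ligand charges -4, Al(III) ⇒ ion charge 1−.

[Nb(CN)4(phen)][Al(NCS)(OH)3]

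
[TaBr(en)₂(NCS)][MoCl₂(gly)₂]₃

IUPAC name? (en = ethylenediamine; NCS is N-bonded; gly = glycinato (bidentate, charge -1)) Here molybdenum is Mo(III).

Mo is given as +3; the anion's ligand charges sum to -4, so the complex anion is 1−.
With 3 anions per cation, the cation must be 3×1 = 3+.
Cation: ligand charges sum to -2; for the ion to be 3+, Ta = +5.

bromobis(ethylenediamine)isothiocyanatotantalum(V) dichlorobis(glycinato)molybdate(III)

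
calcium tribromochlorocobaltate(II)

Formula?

Ca[CoBr3Cl]

Ligands: 1 chloro (Cl, -1), 3 bromo (Br, -1). Ligand charge sum = -4.
With Co in oxidation state +2, the complex ion is [Co...]^2−.
Charge balance with calcium (+2) requires 1 complex ion per 1 calcium.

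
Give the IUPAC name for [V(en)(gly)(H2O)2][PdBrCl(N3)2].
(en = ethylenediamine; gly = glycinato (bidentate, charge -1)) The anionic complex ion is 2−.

Both ions are complex: the cation is named first with the plain metal name, the anion second with the -ate form; each ion's ligands are alphabetised independently.
The complex anion is given as 2−; its ligand charges sum to -4, so Pd = +2.
A 1:1 salt means the cation carries the equal and opposite charge, 2+.
Cation: ligand charges sum to -1; for the ion to be 2+, V = +3.

diaqua(ethylenediamine)(glycinato)vanadium(III) diazidobromochloropalladate(II)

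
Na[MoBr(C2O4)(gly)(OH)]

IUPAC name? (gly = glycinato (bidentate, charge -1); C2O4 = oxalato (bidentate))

sodium bromo(glycinato)hydroxooxalatomolybdate(IV)

The 1 sodium counter-ion carries a total charge of +1, so each complex ion is 1−.
Ligand charges: 1×hydroxo (-1 each), 1×glycinato (-1 each), 1×bromo (-1 each), 1×oxalato (-2 each); total -5. So Mo + (-5) = 1−, giving Mo = +4.
Ligands are named alphabetically: bromo before glycinato before hydroxo before oxalato.
The complex ion is anionic, so molybdenum takes the -ate form molybdate(IV).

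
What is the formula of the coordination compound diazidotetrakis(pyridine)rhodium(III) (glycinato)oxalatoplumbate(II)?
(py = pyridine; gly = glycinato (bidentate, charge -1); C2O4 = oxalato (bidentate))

[Rh(N3)2(py)4][Pb(C2O4)(gly)]

Cation [Rh…]: ligand charges -2, Rh(III) ⇒ ion charge 1+.
Anion [Pb…]: ligand charges -3, Pb(II) ⇒ ion charge 1−.
One 1+ cation balances one 1− anion.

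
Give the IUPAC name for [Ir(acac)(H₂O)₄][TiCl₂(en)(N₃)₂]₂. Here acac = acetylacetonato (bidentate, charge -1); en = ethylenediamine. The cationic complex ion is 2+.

(acetylacetonato)tetraaquairidium(III) diazidodichloro(ethylenediamine)titanate(III)

The complex cation is given as 2+; its ligand charges sum to -1, so Ir = +3.
With 2 anions per cation, each anion must be 2/2 = 1−.
Anion: ligand charges sum to -4; for the ion to be 1−, Ti = +3.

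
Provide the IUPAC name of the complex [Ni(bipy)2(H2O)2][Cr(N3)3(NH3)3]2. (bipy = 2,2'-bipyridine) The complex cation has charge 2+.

Both ions are complex: the cation is named first with the plain metal name, the anion second with the -ate form; each ion's ligands are alphabetised independently.
The complex cation is given as 2+; its ligand charges sum to 0, so Ni = +2.
With 2 anions per cation, each anion must be 2/2 = 1−.
Anion: ligand charges sum to -3; for the ion to be 1−, Cr = +2.

diaquabis(2,2'-bipyridine)nickel(II) triamminetriazidochromate(II)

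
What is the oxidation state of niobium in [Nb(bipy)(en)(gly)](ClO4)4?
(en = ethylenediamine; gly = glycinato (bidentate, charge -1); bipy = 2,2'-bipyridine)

4 perchlorate outside the brackets (-1 each) → the complex ion is 4+.
Ligand charges: 1×en neutral; 1×gly = -1; 1×bipy neutral; sum -1.
Nb + (-1) = 4+ ⇒ Nb is +5.

+5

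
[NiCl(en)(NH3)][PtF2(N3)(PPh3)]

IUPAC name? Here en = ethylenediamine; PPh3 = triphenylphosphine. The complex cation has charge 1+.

Both ions are complex: the cation is named first with the plain metal name, the anion second with the -ate form; each ion's ligands are alphabetised independently.
The complex cation is given as 1+; its ligand charges sum to -1, so Ni = +2.
A 1:1 salt means the anion carries the equal and opposite charge, 1−.
Anion: ligand charges sum to -3; for the ion to be 1−, Pt = +2.

amminechloro(ethylenediamine)nickel(II) azidodifluoro(triphenylphosphine)platinate(II)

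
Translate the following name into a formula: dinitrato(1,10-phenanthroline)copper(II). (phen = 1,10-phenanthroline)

Ligands: 1 1,10-phenanthroline (phen, neutral), 2 nitrato (NO3, -1). Ligand charge sum = -2.
With Cu in oxidation state +2, the complex ion is [Cu...].

[Cu(NO3)2(phen)]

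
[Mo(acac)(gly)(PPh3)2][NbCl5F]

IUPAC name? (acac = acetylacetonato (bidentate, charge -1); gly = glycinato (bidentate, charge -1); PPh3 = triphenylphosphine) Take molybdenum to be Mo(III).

(acetylacetonato)(glycinato)bis(triphenylphosphine)molybdenum(III) pentachlorofluoroniobate(V)

Both ions are complex: the cation is named first with the plain metal name, the anion second with the -ate form; each ion's ligands are alphabetised independently.
Mo is given as +3; the cation's ligand charges sum to -2, so the complex cation is 1+.
A 1:1 salt means the anion carries the equal and opposite charge, 1−.
Anion: ligand charges sum to -6; for the ion to be 1−, Nb = +5.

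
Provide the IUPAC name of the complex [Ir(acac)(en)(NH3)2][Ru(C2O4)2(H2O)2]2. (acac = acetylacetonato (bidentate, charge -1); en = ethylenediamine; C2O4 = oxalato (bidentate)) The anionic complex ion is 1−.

The complex anion is given as 1−; its ligand charges sum to -4, so Ru = +3.
With 2 anions per cation, the cation must be 2×1 = 2+.
Cation: ligand charges sum to -1; for the ion to be 2+, Ir = +3.

(acetylacetonato)diammine(ethylenediamine)iridium(III) diaquadioxalatoruthenate(III)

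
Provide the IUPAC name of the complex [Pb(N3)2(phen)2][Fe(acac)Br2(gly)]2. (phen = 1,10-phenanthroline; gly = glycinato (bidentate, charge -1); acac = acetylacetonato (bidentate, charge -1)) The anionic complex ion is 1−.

diazidobis(1,10-phenanthroline)lead(IV) (acetylacetonato)dibromo(glycinato)ferrate(III)

The complex anion is given as 1−; its ligand charges sum to -4, so Fe = +3.
With 2 anions per cation, the cation must be 2×1 = 2+.
Cation: ligand charges sum to -2; for the ion to be 2+, Pb = +4.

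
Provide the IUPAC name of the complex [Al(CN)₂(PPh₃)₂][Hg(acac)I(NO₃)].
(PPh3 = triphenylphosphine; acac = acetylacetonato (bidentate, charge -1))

Aluminium is always +3 in its complexes; the cation's ligand charges sum to -2, so the complex cation is 1+.
A 1:1 salt means the anion carries the equal and opposite charge, 1−.
Anion: ligand charges sum to -3; for the ion to be 1−, Hg = +2.

dicyanobis(triphenylphosphine)aluminium(III) (acetylacetonato)iodonitratomercurate(II)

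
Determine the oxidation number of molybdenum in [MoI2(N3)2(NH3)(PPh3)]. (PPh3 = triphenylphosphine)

+4

No counter-ion: the bracketed complex is neutral.
Ligand charges: 2×I = -2; 1×PPh3 neutral; 1×NH3 neutral; 2×N3 = -2; sum -4.
Mo + (-4) = 0 ⇒ Mo is +4.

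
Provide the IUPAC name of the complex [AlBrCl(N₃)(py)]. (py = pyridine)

There is no counter-ion, so the complex is neutral overall.
Ligand charges: 1×pyridine (neutral), 1×bromo (-1 each), 1×chloro (-1 each), 1×azido (-1 each); total -3. So Al + (-3) = 0, giving Al = +3.
Ligands are named alphabetically: azido before bromo before chloro before pyridine.

azidobromochloro(pyridine)aluminium(III)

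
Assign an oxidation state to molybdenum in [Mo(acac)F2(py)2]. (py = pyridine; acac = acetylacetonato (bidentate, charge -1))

No counter-ion: the bracketed complex is neutral.
Ligand charges: 2×F = -2; 2×py neutral; 1×acac = -1; sum -3.
Mo + (-3) = 0 ⇒ Mo is +3.

+3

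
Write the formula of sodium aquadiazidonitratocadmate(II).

Na[Cd(H2O)(N3)2(NO3)]

Ligands: 2 azido (N3, -1), 1 aqua (H2O, neutral), 1 nitrato (NO3, -1). Ligand charge sum = -3.
With Cd in oxidation state +2, the complex ion is [Cd...]^1−.
Charge balance with sodium (+1) requires 1 complex ion per 1 sodium.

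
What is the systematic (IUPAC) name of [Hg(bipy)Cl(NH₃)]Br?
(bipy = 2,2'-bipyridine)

ammine(2,2'-bipyridine)chloromercury(II) bromide

The 1 bromide counter-ion carries a total charge of -1, so each complex ion is 1+.
Ligand charges: 1×chloro (-1 each), 1×ammine (neutral), 1×2,2'-bipyridine (neutral); total -1. So Hg + (-1) = 1+, giving Hg = +2.
Ligands are named alphabetically: ammine before bipyridine before chloro.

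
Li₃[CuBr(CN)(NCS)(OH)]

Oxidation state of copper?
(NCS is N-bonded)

+1

3 lithium outside the brackets (+1 each) → the complex ion is 3−.
Ligand charges: 1×CN = -1; 1×Br = -1; 1×OH = -1; 1×NCS = -1; sum -4.
Cu + (-4) = 3− ⇒ Cu is +1.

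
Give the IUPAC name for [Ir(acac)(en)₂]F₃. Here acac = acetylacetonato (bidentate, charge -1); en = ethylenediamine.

The 3 fluoride counter-ions carry a total charge of -3, so each complex ion is 3+.
Ligand charges: 1×acetylacetonato (-1 each), 2×ethylenediamine (neutral); total -1. So Ir + (-1) = 3+, giving Ir = +4.
Ligands are named alphabetically: acetylacetonato before ethylenediamine.

(acetylacetonato)bis(ethylenediamine)iridium(IV) fluoride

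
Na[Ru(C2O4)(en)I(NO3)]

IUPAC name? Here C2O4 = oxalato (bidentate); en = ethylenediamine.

sodium (ethylenediamine)iodonitratooxalatoruthenate(III)

The 1 sodium counter-ion carries a total charge of +1, so each complex ion is 1−.
Ligand charges: 1×oxalato (-2 each), 1×nitrato (-1 each), 1×iodo (-1 each), 1×ethylenediamine (neutral); total -4. So Ru + (-4) = 1−, giving Ru = +3.
The complex ion is anionic, so ruthenium takes the -ate form ruthenate(III).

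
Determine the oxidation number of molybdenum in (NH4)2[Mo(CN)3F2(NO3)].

2 ammonium outside the brackets (+1 each) → the complex ion is 2−.
Ligand charges: 2×F = -2; 3×CN = -3; 1×NO3 = -1; sum -6.
Mo + (-6) = 2− ⇒ Mo is +4.

+4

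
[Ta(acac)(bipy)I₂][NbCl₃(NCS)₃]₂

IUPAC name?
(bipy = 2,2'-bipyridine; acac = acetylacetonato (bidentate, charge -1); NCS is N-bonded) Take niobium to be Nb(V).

(acetylacetonato)(2,2'-bipyridine)diiodotantalum(V) trichlorotriisothiocyanatoniobate(V)

Both ions are complex: the cation is named first with the plain metal name, the anion second with the -ate form; each ion's ligands are alphabetised independently.
Nb is given as +5; the anion's ligand charges sum to -6, so the complex anion is 1−.
With 2 anions per cation, the cation must be 2×1 = 2+.
Cation: ligand charges sum to -3; for the ion to be 2+, Ta = +5.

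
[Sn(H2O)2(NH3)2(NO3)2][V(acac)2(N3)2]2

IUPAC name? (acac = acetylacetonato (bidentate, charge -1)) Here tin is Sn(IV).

Sn is given as +4; the cation's ligand charges sum to -2, so the complex cation is 2+.
With 2 anions per cation, each anion must be 2/2 = 1−.
Anion: ligand charges sum to -4; for the ion to be 1−, V = +3.

diamminediaquadinitratotin(IV) bis(acetylacetonato)diazidovanadate(III)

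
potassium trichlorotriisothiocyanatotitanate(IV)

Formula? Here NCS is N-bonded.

K2[TiCl3(NCS)3]

Ligands: 3 chloro (Cl, -1), 3 isothiocyanato (NCS, -1). Ligand charge sum = -6.
Charge balance with potassium (+1) requires 1 complex ion per 2 potassium.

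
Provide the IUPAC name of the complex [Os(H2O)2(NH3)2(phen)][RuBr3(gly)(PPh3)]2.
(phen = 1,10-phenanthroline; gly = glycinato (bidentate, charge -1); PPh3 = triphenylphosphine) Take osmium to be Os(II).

Both ions are complex: the cation is named first with the plain metal name, the anion second with the -ate form; each ion's ligands are alphabetised independently.
Os is given as +2; the cation's ligand charges sum to 0, so the complex cation is 2+.
With 2 anions per cation, each anion must be 2/2 = 1−.
Anion: ligand charges sum to -4; for the ion to be 1−, Ru = +3.

diamminediaqua(1,10-phenanthroline)osmium(II) tribromo(glycinato)(triphenylphosphine)ruthenate(III)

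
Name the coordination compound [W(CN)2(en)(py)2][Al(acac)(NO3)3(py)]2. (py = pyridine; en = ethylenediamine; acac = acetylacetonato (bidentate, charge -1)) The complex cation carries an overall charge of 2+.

dicyano(ethylenediamine)bis(pyridine)tungsten(IV) (acetylacetonato)trinitrato(pyridine)aluminate(III)

Both ions are complex: the cation is named first with the plain metal name, the anion second with the -ate form; each ion's ligands are alphabetised independently.
The complex cation is given as 2+; its ligand charges sum to -2, so W = +4.
With 2 anions per cation, each anion must be 2/2 = 1−.
Anion: ligand charges sum to -4; for the ion to be 1−, Al = +3.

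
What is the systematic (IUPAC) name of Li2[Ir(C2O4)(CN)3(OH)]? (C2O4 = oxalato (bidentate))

The 2 lithium counter-ions carry a total charge of +2, so each complex ion is 2−.
Ligand charges: 1×oxalato (-2 each), 3×cyano (-1 each), 1×hydroxo (-1 each); total -6. So Ir + (-6) = 2−, giving Ir = +4.
Ligands are named alphabetically: cyano before hydroxo before oxalato.
The complex ion is anionic, so iridium takes the -ate form iridate(IV).

lithium tricyanohydroxooxalatoiridate(IV)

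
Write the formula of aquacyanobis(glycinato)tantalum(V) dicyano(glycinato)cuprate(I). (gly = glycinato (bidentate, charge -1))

Cation [Ta…]: ligand charges -3, Ta(V) ⇒ ion charge 2+.
Anion [Cu…]: ligand charges -3, Cu(I) ⇒ ion charge 2−.
One 2+ cation balances one 2− anion.

[Ta(CN)(gly)2(H2O)][Cu(CN)2(gly)]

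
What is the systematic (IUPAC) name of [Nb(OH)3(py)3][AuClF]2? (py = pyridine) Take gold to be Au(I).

trihydroxotris(pyridine)niobium(V) chlorofluoroaurate(I)

Both ions are complex: the cation is named first with the plain metal name, the anion second with the -ate form; each ion's ligands are alphabetised independently.
Au is given as +1; the anion's ligand charges sum to -2, so the complex anion is 1−.
With 2 anions per cation, the cation must be 2×1 = 2+.
Cation: ligand charges sum to -3; for the ion to be 2+, Nb = +5.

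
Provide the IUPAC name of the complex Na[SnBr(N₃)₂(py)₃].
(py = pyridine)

sodium diazidobromotris(pyridine)stannate(II)

The 1 sodium counter-ion carries a total charge of +1, so each complex ion is 1−.
Ligand charges: 2×azido (-1 each), 1×bromo (-1 each), 3×pyridine (neutral); total -3. So Sn + (-3) = 1−, giving Sn = +2.
The complex ion is anionic, so tin takes the -ate form stannate(II).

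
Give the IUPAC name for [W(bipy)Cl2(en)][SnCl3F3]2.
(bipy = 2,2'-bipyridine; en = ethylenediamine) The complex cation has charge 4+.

The complex cation is given as 4+; its ligand charges sum to -2, so W = +6.
With 2 anions per cation, each anion must be 4/2 = 2−.
Anion: ligand charges sum to -6; for the ion to be 2−, Sn = +4.

(2,2'-bipyridine)dichloro(ethylenediamine)tungsten(VI) trichlorotrifluorostannate(IV)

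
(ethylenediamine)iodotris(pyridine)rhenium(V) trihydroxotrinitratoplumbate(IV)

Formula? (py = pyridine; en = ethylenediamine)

[Re(en)I(py)3][Pb(NO3)3(OH)3]2

Cation [Re…]: ligand charges -1, Re(V) ⇒ ion charge 4+.
Anion [Pb…]: ligand charges -6, Pb(IV) ⇒ ion charge 2−.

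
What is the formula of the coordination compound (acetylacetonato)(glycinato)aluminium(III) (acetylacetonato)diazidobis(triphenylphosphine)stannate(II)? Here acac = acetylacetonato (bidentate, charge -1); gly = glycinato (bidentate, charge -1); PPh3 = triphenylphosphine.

[Al(acac)(gly)][Sn(acac)(N3)2(PPh3)2]

Cation [Al…]: ligand charges -2, Al(III) ⇒ ion charge 1+.
Anion [Sn…]: ligand charges -3, Sn(II) ⇒ ion charge 1−.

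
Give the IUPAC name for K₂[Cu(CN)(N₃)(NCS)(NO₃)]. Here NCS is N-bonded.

The 2 potassium counter-ions carry a total charge of +2, so each complex ion is 2−.
Ligand charges: 1×nitrato (-1 each), 1×isothiocyanato (-1 each), 1×azido (-1 each), 1×cyano (-1 each); total -4. So Cu + (-4) = 2−, giving Cu = +2.
The complex ion is anionic, so copper takes the -ate form cuprate(II).

potassium azidocyanoisothiocyanatonitratocuprate(II)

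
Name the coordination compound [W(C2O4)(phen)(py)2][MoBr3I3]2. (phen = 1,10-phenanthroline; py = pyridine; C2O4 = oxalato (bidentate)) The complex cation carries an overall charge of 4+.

oxalato(1,10-phenanthroline)bis(pyridine)tungsten(VI) tribromotriiodomolybdate(IV)

Both ions are complex: the cation is named first with the plain metal name, the anion second with the -ate form; each ion's ligands are alphabetised independently.
The complex cation is given as 4+; its ligand charges sum to -2, so W = +6.
With 2 anions per cation, each anion must be 4/2 = 2−.
Anion: ligand charges sum to -6; for the ion to be 2−, Mo = +4.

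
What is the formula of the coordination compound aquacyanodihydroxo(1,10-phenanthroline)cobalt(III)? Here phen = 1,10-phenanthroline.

Ligands: 1 1,10-phenanthroline (phen, neutral), 1 aqua (H2O, neutral), 1 cyano (CN, -1), 2 hydroxo (OH, -1). Ligand charge sum = -3.
With Co in oxidation state +3, the complex ion is [Co...].

[Co(CN)(H2O)(OH)2(phen)]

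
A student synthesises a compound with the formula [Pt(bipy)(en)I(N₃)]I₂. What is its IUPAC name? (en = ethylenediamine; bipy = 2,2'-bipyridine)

azido(2,2'-bipyridine)(ethylenediamine)iodoplatinum(IV) iodide

The 2 iodide counter-ions carry a total charge of -2, so each complex ion is 2+.
Ligand charges: 1×ethylenediamine (neutral), 1×iodo (-1 each), 1×2,2'-bipyridine (neutral), 1×azido (-1 each); total -2. So Pt + (-2) = 2+, giving Pt = +4.
Ligands are named alphabetically: azido before bipyridine before ethylenediamine before iodo.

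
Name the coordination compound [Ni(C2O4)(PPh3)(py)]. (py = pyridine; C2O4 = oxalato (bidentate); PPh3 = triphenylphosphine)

oxalato(pyridine)(triphenylphosphine)nickel(II)

There is no counter-ion, so the complex is neutral overall.
Ligand charges: 1×pyridine (neutral), 1×oxalato (-2 each), 1×triphenylphosphine (neutral); total -2. So Ni + (-2) = 0, giving Ni = +2.
Ligands are named alphabetically: oxalato before pyridine before triphenylphosphine.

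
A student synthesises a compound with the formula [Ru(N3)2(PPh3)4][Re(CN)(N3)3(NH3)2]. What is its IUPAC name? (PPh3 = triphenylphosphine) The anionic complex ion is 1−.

Both ions are complex: the cation is named first with the plain metal name, the anion second with the -ate form; each ion's ligands are alphabetised independently.
The complex anion is given as 1−; its ligand charges sum to -4, so Re = +3.
A 1:1 salt means the cation carries the equal and opposite charge, 1+.
Cation: ligand charges sum to -2; for the ion to be 1+, Ru = +3.

diazidotetrakis(triphenylphosphine)ruthenium(III) diamminetriazidocyanorhenate(III)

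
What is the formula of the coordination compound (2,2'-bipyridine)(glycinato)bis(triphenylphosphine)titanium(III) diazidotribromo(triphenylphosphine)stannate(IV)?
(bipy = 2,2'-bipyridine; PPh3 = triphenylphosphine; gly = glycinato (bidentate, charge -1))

[Ti(bipy)(gly)(PPh3)2][SnBr3(N3)2(PPh3)]2

Cation [Ti…]: ligand charges -1, Ti(III) ⇒ ion charge 2+.
Anion [Sn…]: ligand charges -5, Sn(IV) ⇒ ion charge 1−.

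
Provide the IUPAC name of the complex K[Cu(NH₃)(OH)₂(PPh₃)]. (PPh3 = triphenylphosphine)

The 1 potassium counter-ion carries a total charge of +1, so each complex ion is 1−.
Ligand charges: 1×ammine (neutral), 1×triphenylphosphine (neutral), 2×hydroxo (-1 each); total -2. So Cu + (-2) = 1−, giving Cu = +1.
The complex ion is anionic, so copper takes the -ate form cuprate(I).

potassium amminedihydroxo(triphenylphosphine)cuprate(I)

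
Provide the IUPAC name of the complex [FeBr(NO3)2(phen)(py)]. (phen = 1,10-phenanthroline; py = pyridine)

bromodinitrato(1,10-phenanthroline)(pyridine)iron(III)

There is no counter-ion, so the complex is neutral overall.
Ligand charges: 1×bromo (-1 each), 2×nitrato (-1 each), 1×1,10-phenanthroline (neutral), 1×pyridine (neutral); total -3. So Fe + (-3) = 0, giving Fe = +3.
Ligands are named alphabetically: bromo before nitrato before phenanthroline before pyridine.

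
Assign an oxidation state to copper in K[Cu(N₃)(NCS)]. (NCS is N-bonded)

+1

1 potassium outside the brackets (+1 each) → the complex ion is 1−.
Ligand charges: 1×NCS = -1; 1×N3 = -1; sum -2.
Cu + (-2) = 1− ⇒ Cu is +1.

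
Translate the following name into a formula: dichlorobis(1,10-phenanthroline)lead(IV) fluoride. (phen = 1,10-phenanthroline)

[PbCl2(phen)2]F2

Ligands: 2 chloro (Cl, -1), 2 1,10-phenanthroline (phen, neutral). Ligand charge sum = -2.
With Pb in oxidation state +4, the complex ion is [Pb...]^2+.
Charge balance with fluoride (-1) requires 1 complex ion per 2 fluoride.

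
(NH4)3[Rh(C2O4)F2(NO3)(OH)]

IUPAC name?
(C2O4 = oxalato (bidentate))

ammonium difluorohydroxonitratooxalatorhodate(III)

The 3 ammonium counter-ions carry a total charge of +3, so each complex ion is 3−.
Ligand charges: 1×hydroxo (-1 each), 1×oxalato (-2 each), 1×nitrato (-1 each), 2×fluoro (-1 each); total -6. So Rh + (-6) = 3−, giving Rh = +3.
Ligands are named alphabetically: fluoro before hydroxo before nitrato before oxalato.
The complex ion is anionic, so rhodium takes the -ate form rhodate(III).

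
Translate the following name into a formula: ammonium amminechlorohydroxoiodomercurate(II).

Ligands: 1 hydroxo (OH, -1), 1 iodo (I, -1), 1 chloro (Cl, -1), 1 ammine (NH3, neutral). Ligand charge sum = -3.
With Hg in oxidation state +2, the complex ion is [Hg...]^1−.
Charge balance with ammonium (+1) requires 1 complex ion per 1 ammonium.

NH4[HgClI(NH3)(OH)]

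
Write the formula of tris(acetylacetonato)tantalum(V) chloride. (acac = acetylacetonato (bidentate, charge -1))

[Ta(acac)3]Cl2

Ligands: 3 acetylacetonato (acac, -1). Ligand charge sum = -3.
With Ta in oxidation state +5, the complex ion is [Ta...]^2+.
Charge balance with chloride (-1) requires 1 complex ion per 2 chloride.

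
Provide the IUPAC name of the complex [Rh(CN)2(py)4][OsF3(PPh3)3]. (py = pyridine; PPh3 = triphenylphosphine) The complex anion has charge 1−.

The complex anion is given as 1−; its ligand charges sum to -3, so Os = +2.
A 1:1 salt means the cation carries the equal and opposite charge, 1+.
Cation: ligand charges sum to -2; for the ion to be 1+, Rh = +3.

dicyanotetrakis(pyridine)rhodium(III) trifluorotris(triphenylphosphine)osmate(II)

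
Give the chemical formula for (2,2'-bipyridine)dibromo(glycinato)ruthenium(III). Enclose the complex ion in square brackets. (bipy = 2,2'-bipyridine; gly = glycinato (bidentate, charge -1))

[Ru(bipy)Br2(gly)]

Ligands: 2 bromo (Br, -1), 1 2,2'-bipyridine (bipy, neutral), 1 glycinato (gly, -1). Ligand charge sum = -3.
With Ru in oxidation state +3, the complex ion is [Ru...].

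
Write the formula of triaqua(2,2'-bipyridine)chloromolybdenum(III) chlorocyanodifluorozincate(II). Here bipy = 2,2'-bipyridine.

Cation [Mo…]: ligand charges -1, Mo(III) ⇒ ion charge 2+.
Anion [Zn…]: ligand charges -4, Zn(II) ⇒ ion charge 2−.
One 2+ cation balances one 2− anion.

[Mo(bipy)Cl(H2O)3][ZnCl(CN)F2]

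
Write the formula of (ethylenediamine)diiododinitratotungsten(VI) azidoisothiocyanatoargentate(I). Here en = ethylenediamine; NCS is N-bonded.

Cation [W…]: ligand charges -4, W(VI) ⇒ ion charge 2+.
Anion [Ag…]: ligand charges -2, Ag(I) ⇒ ion charge 1−.
One 2+ cation requires 2 of the 1− anion.

[W(en)I2(NO3)2][Ag(N3)(NCS)]2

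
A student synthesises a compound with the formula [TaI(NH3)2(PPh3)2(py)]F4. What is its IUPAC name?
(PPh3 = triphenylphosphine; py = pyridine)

The 4 fluoride counter-ions carry a total charge of -4, so each complex ion is 4+.
Ligand charges: 2×triphenylphosphine (neutral), 2×ammine (neutral), 1×pyridine (neutral), 1×iodo (-1 each); total -1. So Ta + (-1) = 4+, giving Ta = +5.
Ligands are named alphabetically: ammine before iodo before pyridine before triphenylphosphine.

diammineiodo(pyridine)bis(triphenylphosphine)tantalum(V) fluoride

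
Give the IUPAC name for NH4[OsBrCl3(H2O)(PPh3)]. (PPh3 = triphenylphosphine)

The 1 ammonium counter-ion carries a total charge of +1, so each complex ion is 1−.
Ligand charges: 3×chloro (-1 each), 1×bromo (-1 each), 1×triphenylphosphine (neutral), 1×aqua (neutral); total -4. So Os + (-4) = 1−, giving Os = +3.
The complex ion is anionic, so osmium takes the -ate form osmate(III).

ammonium aquabromotrichloro(triphenylphosphine)osmate(III)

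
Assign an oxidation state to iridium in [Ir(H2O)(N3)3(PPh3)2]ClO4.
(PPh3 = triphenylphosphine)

1 perchlorate outside the brackets (-1 each) → the complex ion is 1+.
Ligand charges: 1×H2O neutral; 3×N3 = -3; 2×PPh3 neutral; sum -3.
Ir + (-3) = 1+ ⇒ Ir is +4.

+4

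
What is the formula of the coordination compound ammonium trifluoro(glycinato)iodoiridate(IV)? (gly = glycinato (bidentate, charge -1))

Ligands: 1 glycinato (gly, -1), 1 iodo (I, -1), 3 fluoro (F, -1). Ligand charge sum = -5.
With Ir in oxidation state +4, the complex ion is [Ir...]^1−.
Charge balance with ammonium (+1) requires 1 complex ion per 1 ammonium.

NH4[IrF3(gly)I]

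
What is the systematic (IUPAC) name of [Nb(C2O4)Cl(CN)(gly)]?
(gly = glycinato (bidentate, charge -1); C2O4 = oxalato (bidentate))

chlorocyano(glycinato)oxalatoniobium(V)

There is no counter-ion, so the complex is neutral overall.
Ligand charges: 1×glycinato (-1 each), 1×cyano (-1 each), 1×chloro (-1 each), 1×oxalato (-2 each); total -5. So Nb + (-5) = 0, giving Nb = +5.
Ligands are named alphabetically: chloro before cyano before glycinato before oxalato.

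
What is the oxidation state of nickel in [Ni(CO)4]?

No counter-ion: the bracketed complex is neutral.
Ligand charges: 4×CO neutral; sum 0.
Ni + (0) = 0 ⇒ Ni is 0.

0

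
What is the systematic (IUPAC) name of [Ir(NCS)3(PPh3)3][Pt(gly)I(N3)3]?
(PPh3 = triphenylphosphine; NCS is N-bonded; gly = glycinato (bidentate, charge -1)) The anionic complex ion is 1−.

triisothiocyanatotris(triphenylphosphine)iridium(IV) triazido(glycinato)iodoplatinate(IV)

Both ions are complex: the cation is named first with the plain metal name, the anion second with the -ate form; each ion's ligands are alphabetised independently.
The complex anion is given as 1−; its ligand charges sum to -5, so Pt = +4.
A 1:1 salt means the cation carries the equal and opposite charge, 1+.
Cation: ligand charges sum to -3; for the ion to be 1+, Ir = +4.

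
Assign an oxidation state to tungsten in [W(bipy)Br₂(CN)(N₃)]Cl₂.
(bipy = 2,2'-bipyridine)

+6

2 chloride outside the brackets (-1 each) → the complex ion is 2+.
Ligand charges: 2×Br = -2; 1×bipy neutral; 1×N3 = -1; 1×CN = -1; sum -4.
W + (-4) = 2+ ⇒ W is +6.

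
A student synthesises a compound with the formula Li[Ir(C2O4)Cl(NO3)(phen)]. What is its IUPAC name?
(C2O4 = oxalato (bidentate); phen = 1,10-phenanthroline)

The 1 lithium counter-ion carries a total charge of +1, so each complex ion is 1−.
Ligand charges: 1×oxalato (-2 each), 1×nitrato (-1 each), 1×chloro (-1 each), 1×1,10-phenanthroline (neutral); total -4. So Ir + (-4) = 1−, giving Ir = +3.
The complex ion is anionic, so iridium takes the -ate form iridate(III).

lithium chloronitratooxalato(1,10-phenanthroline)iridate(III)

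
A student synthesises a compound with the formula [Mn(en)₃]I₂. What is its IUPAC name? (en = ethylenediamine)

tris(ethylenediamine)manganese(II) iodide

The 2 iodide counter-ions carry a total charge of -2, so each complex ion is 2+.
Ligand charges: 3×ethylenediamine (neutral); total 0. So Mn + (0) = 2+, giving Mn = +2.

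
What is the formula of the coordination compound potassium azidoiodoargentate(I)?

K[AgI(N3)]

Ligands: 1 iodo (I, -1), 1 azido (N3, -1). Ligand charge sum = -2.
Charge balance with potassium (+1) requires 1 complex ion per 1 potassium.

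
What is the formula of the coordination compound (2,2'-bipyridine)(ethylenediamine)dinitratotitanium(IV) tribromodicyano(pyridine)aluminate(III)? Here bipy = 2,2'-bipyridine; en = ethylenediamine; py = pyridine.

Cation [Ti…]: ligand charges -2, Ti(IV) ⇒ ion charge 2+.
Anion [Al…]: ligand charges -5, Al(III) ⇒ ion charge 2−.
One 2+ cation balances one 2− anion.

[Ti(bipy)(en)(NO3)2][AlBr3(CN)2(py)]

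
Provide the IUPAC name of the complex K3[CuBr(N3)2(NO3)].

potassium diazidobromonitratocuprate(I)

The 3 potassium counter-ions carry a total charge of +3, so each complex ion is 3−.
Ligand charges: 1×nitrato (-1 each), 1×bromo (-1 each), 2×azido (-1 each); total -4. So Cu + (-4) = 3−, giving Cu = +1.
Ligands are named alphabetically: azido before bromo before nitrato.
The complex ion is anionic, so copper takes the -ate form cuprate(I).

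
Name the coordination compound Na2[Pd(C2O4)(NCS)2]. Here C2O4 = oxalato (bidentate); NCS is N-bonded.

sodium diisothiocyanatooxalatopalladate(II)

The 2 sodium counter-ions carry a total charge of +2, so each complex ion is 2−.
Ligand charges: 1×oxalato (-2 each), 2×isothiocyanato (-1 each); total -4. So Pd + (-4) = 2−, giving Pd = +2.
Ligands are named alphabetically: isothiocyanato before oxalato.
The complex ion is anionic, so palladium takes the -ate form palladate(II).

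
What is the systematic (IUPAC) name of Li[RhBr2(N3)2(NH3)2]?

The 1 lithium counter-ion carries a total charge of +1, so each complex ion is 1−.
Ligand charges: 2×bromo (-1 each), 2×ammine (neutral), 2×azido (-1 each); total -4. So Rh + (-4) = 1−, giving Rh = +3.
The complex ion is anionic, so rhodium takes the -ate form rhodate(III).

lithium diamminediazidodibromorhodate(III)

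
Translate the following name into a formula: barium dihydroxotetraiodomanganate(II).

Ba2[MnI4(OH)2]

Ligands: 2 hydroxo (OH, -1), 4 iodo (I, -1). Ligand charge sum = -6.
With Mn in oxidation state +2, the complex ion is [Mn...]^4−.
Charge balance with barium (+2) requires 1 complex ion per 2 barium.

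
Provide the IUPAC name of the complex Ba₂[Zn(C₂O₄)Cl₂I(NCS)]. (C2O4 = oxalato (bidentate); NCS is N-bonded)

The 2 barium counter-ions carry a total charge of +4, so each complex ion is 4−.
Ligand charges: 1×oxalato (-2 each), 2×chloro (-1 each), 1×isothiocyanato (-1 each), 1×iodo (-1 each); total -6. So Zn + (-6) = 4−, giving Zn = +2.
Ligands are named alphabetically: chloro before iodo before isothiocyanato before oxalato.
The complex ion is anionic, so zinc takes the -ate form zincate(II).

barium dichloroiodoisothiocyanatooxalatozincate(II)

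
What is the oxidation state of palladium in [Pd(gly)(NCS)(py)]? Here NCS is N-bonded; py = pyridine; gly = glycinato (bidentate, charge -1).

+2

No counter-ion: the bracketed complex is neutral.
Ligand charges: 1×NCS = -1; 1×py neutral; 1×gly = -1; sum -2.
Pd + (-2) = 0 ⇒ Pd is +2.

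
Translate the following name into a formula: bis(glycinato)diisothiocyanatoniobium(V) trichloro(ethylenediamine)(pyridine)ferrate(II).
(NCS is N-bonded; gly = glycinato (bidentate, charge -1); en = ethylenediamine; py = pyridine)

Cation [Nb…]: ligand charges -4, Nb(V) ⇒ ion charge 1+.
Anion [Fe…]: ligand charges -3, Fe(II) ⇒ ion charge 1−.
One 1+ cation balances one 1− anion.

[Nb(gly)2(NCS)2][FeCl3(en)(py)]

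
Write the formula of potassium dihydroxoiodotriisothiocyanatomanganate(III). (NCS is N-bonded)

Ligands: 3 isothiocyanato (NCS, -1), 1 iodo (I, -1), 2 hydroxo (OH, -1). Ligand charge sum = -6.
With Mn in oxidation state +3, the complex ion is [Mn...]^3−.
Charge balance with potassium (+1) requires 1 complex ion per 3 potassium.

K3[MnI(NCS)3(OH)2]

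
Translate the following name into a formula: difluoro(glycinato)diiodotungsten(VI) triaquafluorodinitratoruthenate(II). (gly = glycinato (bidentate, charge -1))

[WF2(gly)I2][RuF(H2O)3(NO3)2]

Cation [W…]: ligand charges -5, W(VI) ⇒ ion charge 1+.
Anion [Ru…]: ligand charges -3, Ru(II) ⇒ ion charge 1−.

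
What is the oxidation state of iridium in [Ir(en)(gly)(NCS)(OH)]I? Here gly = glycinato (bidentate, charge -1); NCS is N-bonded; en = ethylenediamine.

+4

1 iodide outside the brackets (-1 each) → the complex ion is 1+.
Ligand charges: 1×OH = -1; 1×gly = -1; 1×NCS = -1; 1×en neutral; sum -3.
Ir + (-3) = 1+ ⇒ Ir is +4.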